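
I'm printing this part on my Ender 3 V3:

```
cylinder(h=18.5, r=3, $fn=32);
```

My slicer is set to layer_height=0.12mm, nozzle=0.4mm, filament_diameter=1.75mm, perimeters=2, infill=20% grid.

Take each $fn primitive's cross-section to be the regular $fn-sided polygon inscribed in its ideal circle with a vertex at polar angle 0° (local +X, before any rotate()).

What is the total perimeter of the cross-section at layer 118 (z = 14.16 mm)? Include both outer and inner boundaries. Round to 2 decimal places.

18.82 mm

At z = 14.16 mm: the r=3 cylinder contributes a regular 32-gon of circumradius 3 (perimeter = 2·32·3.000·sin(180°/32) = 18.82 mm). Overall, the cross-section is a single solid region. Total boundary length (outer) = 18.82 mm.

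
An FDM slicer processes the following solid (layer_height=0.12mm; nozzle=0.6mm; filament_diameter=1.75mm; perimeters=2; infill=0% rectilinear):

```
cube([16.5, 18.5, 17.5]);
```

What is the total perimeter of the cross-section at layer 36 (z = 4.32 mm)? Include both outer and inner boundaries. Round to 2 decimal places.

70.00 mm

At z = 4.32 mm: the cube is present — its section is the full 16.5×18.5 rectangle (perimeter 70.00 mm). Overall, the cross-section is a single solid region. Total boundary length (outer) = 70.00 mm.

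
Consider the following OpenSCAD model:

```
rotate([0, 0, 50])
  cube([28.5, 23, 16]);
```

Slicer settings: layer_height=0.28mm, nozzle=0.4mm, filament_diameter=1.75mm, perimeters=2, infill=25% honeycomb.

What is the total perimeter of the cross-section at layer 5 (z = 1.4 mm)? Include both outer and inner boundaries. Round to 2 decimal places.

103.00 mm

At z = 1.4 mm: the cube is present — its section is the full 28.5×23 rectangle (perimeter 103.00 mm); (rotated 50° about Z; rotation is an isometry so areas/perimeters/island counts are preserved). Overall, the cross-section is a single solid region. Total boundary length (outer) = 103.00 mm.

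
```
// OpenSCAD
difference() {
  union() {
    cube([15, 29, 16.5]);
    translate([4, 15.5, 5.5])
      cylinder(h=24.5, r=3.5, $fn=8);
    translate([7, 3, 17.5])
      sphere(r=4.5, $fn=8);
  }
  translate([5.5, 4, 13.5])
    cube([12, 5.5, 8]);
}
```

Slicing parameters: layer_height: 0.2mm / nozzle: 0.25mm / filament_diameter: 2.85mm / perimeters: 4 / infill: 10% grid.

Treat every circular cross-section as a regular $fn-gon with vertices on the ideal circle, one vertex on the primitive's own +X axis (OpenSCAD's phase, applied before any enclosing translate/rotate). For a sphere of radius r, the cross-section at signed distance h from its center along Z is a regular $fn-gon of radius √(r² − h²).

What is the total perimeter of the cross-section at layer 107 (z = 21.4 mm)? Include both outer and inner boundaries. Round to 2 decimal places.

At z = 21.4 mm: the cube is absent (z outside [0, 16.5]); the r=3.5 cylinder at (4, 15.5) gives a regular 8-gon of circumradius 3.5 (constant along its height) (perimeter = 2·8·3.500·sin(180°/8) = 21.43 mm); the sphere at (7, 3): section is a regular 8-gon, circumradius = √(r²−h²) = √(4.5²−3.9²) = 2.245 (perimeter = 2·8·2.245·sin(180°/8) = 13.75 mm); Taking the union: the 2 present regions are separate (no shared area or edge), so areas and boundary lengths simply add and each stays a separate island — boundary = 35.18 mm; the cube at (5.5, 4) is present — its section is the full 12×5.5 rectangle (perimeter 35.00 mm); After the difference (first − rest): starting from the result so far, the 12×5.5 cube at (5.5, 4) partially overlaps it — only the 2.93 mm² overlap (of its 66.00 mm²) is removed, clipping the outline — boundary = 35.15 mm. Overall, the cross-section has 2 separate islands. Total boundary length (outer) = 35.15 mm.

35.15 mm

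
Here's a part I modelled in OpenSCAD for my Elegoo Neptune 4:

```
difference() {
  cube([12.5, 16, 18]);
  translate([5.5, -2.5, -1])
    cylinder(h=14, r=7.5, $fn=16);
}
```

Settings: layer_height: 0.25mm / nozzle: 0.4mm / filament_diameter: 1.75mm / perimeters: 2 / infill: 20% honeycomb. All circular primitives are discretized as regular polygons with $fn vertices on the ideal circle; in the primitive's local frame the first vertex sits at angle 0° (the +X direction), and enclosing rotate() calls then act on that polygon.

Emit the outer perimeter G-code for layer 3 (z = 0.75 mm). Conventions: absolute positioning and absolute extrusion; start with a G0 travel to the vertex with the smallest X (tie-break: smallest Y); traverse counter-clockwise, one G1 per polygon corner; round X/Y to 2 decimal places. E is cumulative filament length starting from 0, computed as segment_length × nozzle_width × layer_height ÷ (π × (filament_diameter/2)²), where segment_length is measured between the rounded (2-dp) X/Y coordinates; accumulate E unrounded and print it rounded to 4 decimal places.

At z = 0.75 mm: the cube is present — its section is the full 12.5×16 rectangle; the r=7.5 cylinder at (5.5, -2.5) contributes a regular 16-gon of circumradius 7.5; After the difference (first − rest): starting from the 12.5×16 cube, the r=7.5 cylinder at (5.5, -2.5) partially overlaps it — only the 47.78 mm² overlap (of its 172.21 mm²) is removed, clipping the outline — 1 connected region. The outline is a single polygon with 10 vertices. Extrusion per mm of travel: 0.4 × 0.25 / (π × 0.875²) = 0.041575. Accumulating E over each segment gives final E = 2.3835.

G0 X0.00 Y2.51 Z0.75
G1 X0.20 Y2.80 E0.0146
G1 X2.63 Y4.43 E0.1363
G1 X5.50 Y5.00 E0.2579
G1 X8.37 Y4.43 E0.3796
G1 X10.80 Y2.80 E0.5013
G1 X12.43 Y0.37 E0.6229
G1 X12.50 Y0.01 E0.6381
G1 X12.50 Y16.00 E1.3029
G1 X0.00 Y16.00 E1.8226
G1 X0.00 Y2.51 E2.3835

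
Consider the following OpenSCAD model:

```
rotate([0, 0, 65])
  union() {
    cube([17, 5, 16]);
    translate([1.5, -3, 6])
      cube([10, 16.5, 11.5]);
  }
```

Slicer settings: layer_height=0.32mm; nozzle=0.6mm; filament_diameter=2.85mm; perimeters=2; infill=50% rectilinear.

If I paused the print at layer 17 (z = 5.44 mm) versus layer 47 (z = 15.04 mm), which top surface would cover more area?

Layer 17 (z = 5.44): the cube (footprint 17×5) is included at this height (area 85.00 mm²); the cube at (1.5, -3) is absent (z outside [6, 17.5]); Merging all regions: only the 17×5 cube is present, so the union is just that shape — area = 85.00 mm²; (whole slice rotated 65° about Z — lengths, areas and connectivity unchanged). So its area = 85.00 mm². Layer 47 (z = 15.04): the cube is present — its section is the full 17×5 rectangle (area 85.00 mm²); the cube at (1.5, -3) (footprint 10×16.5) is included at this height (area 165.00 mm²); Taking the union: the regions partially overlap — summed areas 250.00 mm² minus the doubly-counted overlap 50.00 mm² gives 200.00 mm² — area = 200.00 mm²; (rotated 65° about Z; rotation is an isometry so areas/perimeters/island counts are preserved). So its area = 200.00 mm². Layer 47 is larger (200.00 vs 85.00 mm²).

layer 47 (z = 15.04 mm)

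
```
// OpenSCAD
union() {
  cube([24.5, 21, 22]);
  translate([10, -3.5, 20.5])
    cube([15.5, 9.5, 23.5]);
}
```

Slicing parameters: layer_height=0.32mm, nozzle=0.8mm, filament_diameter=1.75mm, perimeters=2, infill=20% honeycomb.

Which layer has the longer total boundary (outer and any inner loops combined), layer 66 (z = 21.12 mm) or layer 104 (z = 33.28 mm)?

layer 66 (z = 21.12 mm)

Layer 66 (z = 21.12): the cube is present — its section is the full 24.5×21 rectangle (perimeter 91.00 mm); the 15.5×9.5 cube at (10, -3.5) contributes its full rectangle (perimeter 50.00 mm); Merging all regions: the regions partially overlap (shared area 87.00 mm²), so the edge portions inside another operand are dropped and the merged outline is re-measured after clipping — boundary = 100.00 mm. So its perimeter = 100.00 mm. Layer 104 (z = 33.28): the cube is absent (z outside [0, 22]); the cube at (10, -3.5) is present — its section is the full 15.5×9.5 rectangle (perimeter 50.00 mm); Combining (union): only the 15.5×9.5 cube at (10, -3.5) is present, so the union is just that shape — boundary = 50.00 mm. So its perimeter = 50.00 mm. Layer 66 is larger (100.00 vs 50.00 mm).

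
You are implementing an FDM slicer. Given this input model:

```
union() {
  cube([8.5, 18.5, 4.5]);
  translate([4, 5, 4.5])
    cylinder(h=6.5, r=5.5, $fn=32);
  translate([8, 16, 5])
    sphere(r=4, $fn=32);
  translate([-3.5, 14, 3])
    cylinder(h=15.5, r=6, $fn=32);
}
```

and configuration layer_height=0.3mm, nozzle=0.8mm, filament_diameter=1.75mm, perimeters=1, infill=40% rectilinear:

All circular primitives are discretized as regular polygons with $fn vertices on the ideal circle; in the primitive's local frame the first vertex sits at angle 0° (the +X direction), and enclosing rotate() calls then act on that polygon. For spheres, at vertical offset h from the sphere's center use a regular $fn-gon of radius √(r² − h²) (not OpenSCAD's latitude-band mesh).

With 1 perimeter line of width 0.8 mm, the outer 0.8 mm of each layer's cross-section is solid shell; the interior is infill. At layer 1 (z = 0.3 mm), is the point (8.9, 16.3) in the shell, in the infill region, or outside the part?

At z = 0.3 mm: the cube is present — its section is the full 8.5×18.5 rectangle; the cylinder at (4, 5) is not intersected at this z (z outside [4.5, 11]); the sphere at (8, 16) is not intersected at this z (|z−center|=4.700 > r=4); the cylinder at (-3.5, 14) is absent (z outside [3, 18.5]); Merging all regions: only the 8.5×18.5 cube is present, so the union is just that shape — 1 connected region. Overall, the cross-section is a single solid region. The nearest boundary edge runs (8.50, 0.00)→(8.50, 18.50); distance from the point to it = 0.40 mm. The point is not inside any of the regions above, so it lies outside the cross-section (0.40 mm from the nearest boundary).

outside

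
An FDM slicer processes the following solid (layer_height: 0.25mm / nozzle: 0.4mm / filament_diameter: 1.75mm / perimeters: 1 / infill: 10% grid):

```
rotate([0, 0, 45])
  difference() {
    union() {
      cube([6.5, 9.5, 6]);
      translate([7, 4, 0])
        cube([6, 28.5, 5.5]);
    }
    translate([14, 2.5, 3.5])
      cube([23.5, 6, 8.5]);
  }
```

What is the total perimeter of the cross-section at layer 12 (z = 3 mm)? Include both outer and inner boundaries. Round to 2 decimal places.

At z = 3 mm: the cube is present — its section is the full 6.5×9.5 rectangle (perimeter 32.00 mm); the cube at (7, 4) is present — its section is the full 6×28.5 rectangle (perimeter 69.00 mm); Taking the union: the 2 present regions are separate (no shared area or edge), so areas and boundary lengths simply add and each stays a separate island — boundary = 101.00 mm; the cube at (14, 2.5) is absent (z outside [3.5, 12]); Subtracting the remaining from the first: none of the subtracted shapes is present at this height, so that combined region is unchanged — boundary = 101.00 mm; (rotated 45° about Z; rotation is an isometry so areas/perimeters/island counts are preserved). Overall, the cross-section has 2 separate islands. Total boundary length (outer) = 101.00 mm.

101.00 mm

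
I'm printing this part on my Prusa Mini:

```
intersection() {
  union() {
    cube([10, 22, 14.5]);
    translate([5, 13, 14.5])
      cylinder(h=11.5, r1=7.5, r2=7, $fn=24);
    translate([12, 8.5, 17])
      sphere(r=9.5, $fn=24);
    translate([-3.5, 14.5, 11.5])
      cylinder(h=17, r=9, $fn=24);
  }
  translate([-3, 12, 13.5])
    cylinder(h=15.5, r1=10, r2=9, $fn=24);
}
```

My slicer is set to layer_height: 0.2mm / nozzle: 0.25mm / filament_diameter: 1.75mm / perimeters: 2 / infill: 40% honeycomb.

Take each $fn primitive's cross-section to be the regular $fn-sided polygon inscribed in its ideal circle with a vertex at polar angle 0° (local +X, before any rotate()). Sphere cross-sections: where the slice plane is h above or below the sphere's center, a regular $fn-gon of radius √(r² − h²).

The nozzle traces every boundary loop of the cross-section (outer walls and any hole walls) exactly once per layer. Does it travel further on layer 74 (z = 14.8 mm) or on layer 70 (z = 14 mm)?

layer 70 (z = 14 mm)

Layer 74 (z = 14.8): the cube does not reach this height (z outside [0, 14.5]); the cone at (5, 13): at t=0.026 of its height the radius interpolates to r₁+(r₂−r₁)t = 7.487, giving a regular 24-gon of that circumradius (perimeter = 2·24·7.487·sin(180°/24) = 46.91 mm); the r=9.5 sphere at (12, 8.5) slices to a regular 24-gon of circumradius 9.242 (√(r²−h²) with h=2.2 from center) (perimeter = 2·24·9.242·sin(180°/24) = 57.90 mm); the r=9 cylinder at (-3.5, 14.5) gives a regular 24-gon of circumradius 9 (constant along its height) (perimeter = 2·24·9.000·sin(180°/24) = 56.39 mm); Merging all regions: the regions partially overlap (shared area 159.56 mm²), so the edge portions inside another operand are dropped and the merged outline is re-measured after clipping — boundary = 93.38 mm; the cone at (-3, 12) (r1=10→r2=9) has section circumradius 9.916 here — a regular 24-gon (perimeter = 2·24·9.916·sin(180°/24) = 62.13 mm); Taking the intersection: the cone at (-3, 12) partially overlaps that combined region; clipping to the common part keeps 251.73 mm² — boundary = 59.10 mm. So its perimeter = 59.10 mm. Layer 70 (z = 14): the cube is present — its section is the full 10×22 rectangle (perimeter 64.00 mm); the cone at (5, 13) is not intersected at this z (z outside [14.5, 26]); the r=9.5 sphere at (12, 8.5) slices to a regular 24-gon of circumradius 9.014 (√(r²−h²) with h=3 from center) (perimeter = 2·24·9.014·sin(180°/24) = 56.47 mm); the cylinder at (-3.5, 14.5): section is a regular 24-gon, circumradius r=9 (perimeter = 2·24·9.000·sin(180°/24) = 56.39 mm); Combining (union): the regions partially overlap (shared area 154.75 mm²), so the edge portions inside another operand are dropped and the merged outline is re-measured after clipping — boundary = 98.97 mm; the cone at (-3, 12) contributes a regular 24-gon of circumradius 9.968 (interpolated between r1=10 and r2=9 at t=0.032) (perimeter = 2·24·9.968·sin(180°/24) = 62.45 mm); After intersecting: the cone at (-3, 12) partially overlaps the result so far; clipping to the common part keeps 263.49 mm² — boundary = 62.68 mm. So its perimeter = 62.68 mm. Layer 70 is larger (62.68 vs 59.10 mm).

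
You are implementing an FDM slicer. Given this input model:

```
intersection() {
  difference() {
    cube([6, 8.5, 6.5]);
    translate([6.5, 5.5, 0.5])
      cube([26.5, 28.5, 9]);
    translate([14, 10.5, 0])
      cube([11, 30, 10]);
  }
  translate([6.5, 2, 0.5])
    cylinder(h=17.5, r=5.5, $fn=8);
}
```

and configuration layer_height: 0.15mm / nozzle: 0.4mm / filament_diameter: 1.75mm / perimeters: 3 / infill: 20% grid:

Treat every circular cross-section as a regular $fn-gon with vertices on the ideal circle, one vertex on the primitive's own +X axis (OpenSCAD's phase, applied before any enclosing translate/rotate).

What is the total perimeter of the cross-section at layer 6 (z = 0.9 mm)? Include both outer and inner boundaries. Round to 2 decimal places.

At z = 0.9 mm: the 6×8.5 cube contributes its full rectangle (perimeter 29.00 mm); the 26.5×28.5 cube at (6.5, 5.5) contributes its full rectangle (perimeter 110.00 mm); the cube at (14, 10.5) (footprint 11×30) is included at this height (perimeter 82.00 mm); After the difference (first − rest): starting from the 6×8.5 cube, the 26.5×28.5 cube at (6.5, 5.5) misses the remaining region (no effect); the 11×30 cube at (14, 10.5) misses the remaining region (no effect) — boundary = 29.00 mm; the r=5.5 cylinder at (6.5, 2) contributes a regular 8-gon of circumradius 5.5 (perimeter = 2·8·5.500·sin(180°/8) = 33.68 mm); After intersecting: the r=5.5 cylinder at (6.5, 2) partially overlaps the result so far; clipping to the common part keeps 27.86 mm² — boundary = 21.51 mm. Overall, the cross-section is a single solid region. Total boundary length (outer) = 21.51 mm.

21.51 mm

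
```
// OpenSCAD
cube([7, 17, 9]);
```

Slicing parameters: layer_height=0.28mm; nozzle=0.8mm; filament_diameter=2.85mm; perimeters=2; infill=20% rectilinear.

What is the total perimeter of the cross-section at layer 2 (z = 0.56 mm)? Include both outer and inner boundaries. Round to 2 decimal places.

48.00 mm

At z = 0.56 mm: the 7×17 cube contributes its full rectangle (perimeter 48.00 mm). Overall, the cross-section is a single solid region. Total boundary length (outer) = 48.00 mm.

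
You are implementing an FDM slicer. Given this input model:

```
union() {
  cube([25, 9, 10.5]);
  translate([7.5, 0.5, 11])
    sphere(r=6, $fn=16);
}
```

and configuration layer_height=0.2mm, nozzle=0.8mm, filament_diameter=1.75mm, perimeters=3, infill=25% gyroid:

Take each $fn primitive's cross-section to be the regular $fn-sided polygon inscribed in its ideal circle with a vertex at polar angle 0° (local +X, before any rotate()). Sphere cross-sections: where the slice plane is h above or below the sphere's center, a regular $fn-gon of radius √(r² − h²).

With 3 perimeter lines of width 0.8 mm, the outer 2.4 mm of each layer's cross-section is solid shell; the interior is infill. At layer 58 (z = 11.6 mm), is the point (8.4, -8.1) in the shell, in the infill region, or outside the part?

outside

At z = 11.6 mm: the cube does not reach this height (z outside [0, 10.5]); the r=6 sphere at (7.5, 0.5) contributes a regular 16-gon of circumradius √(6²−0.6²) = 5.970; Merging all regions: only the r=6 sphere at (7.5, 0.5) is present, so the union is just that shape — 1 connected region. Overall, the cross-section is a single solid region. The nearest boundary edge runs (7.50, -5.47)→(9.78, -5.02); distance from the point to it = 2.76 mm. The point is not inside any of the regions above, so it lies outside the cross-section (2.76 mm from the nearest boundary).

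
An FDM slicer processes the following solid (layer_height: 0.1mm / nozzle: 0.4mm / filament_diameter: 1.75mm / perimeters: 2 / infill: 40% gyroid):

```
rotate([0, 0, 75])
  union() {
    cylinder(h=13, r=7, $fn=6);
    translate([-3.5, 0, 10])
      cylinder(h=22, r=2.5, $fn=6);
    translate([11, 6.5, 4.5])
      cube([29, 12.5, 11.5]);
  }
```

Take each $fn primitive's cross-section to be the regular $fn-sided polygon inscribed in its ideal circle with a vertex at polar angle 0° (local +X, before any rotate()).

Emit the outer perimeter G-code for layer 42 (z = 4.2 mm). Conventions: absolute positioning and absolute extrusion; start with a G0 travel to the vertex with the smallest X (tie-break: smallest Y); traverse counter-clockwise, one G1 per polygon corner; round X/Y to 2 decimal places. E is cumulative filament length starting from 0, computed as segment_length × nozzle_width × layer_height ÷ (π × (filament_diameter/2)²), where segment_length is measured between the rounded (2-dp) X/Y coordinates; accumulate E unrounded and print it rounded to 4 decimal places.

At z = 4.2 mm: the cylinder: section is a regular 6-gon, circumradius r=7; the cylinder at (-3.5, 0) is not intersected at this z (z outside [10, 32]); the cube at (11, 6.5) is not intersected at this z (z outside [4.5, 16]); Combining (union): only the r=7 cylinder is present, so the union is just that shape — 1 connected region; (rotated 75° about Z; rotation is an isometry so areas/perimeters/island counts are preserved). The outline is a single polygon with 6 vertices. Extrusion per mm of travel: 0.4 × 0.1 / (π × 0.875²) = 0.016630. Accumulating E over each segment gives final E = 0.6983.

G0 X-6.76 Y-1.81 Z4.20
G1 X-1.81 Y-6.76 E0.1164
G1 X4.95 Y-4.95 E0.2328
G1 X6.76 Y1.81 E0.3492
G1 X1.81 Y6.76 E0.4656
G1 X-4.95 Y4.95 E0.5820
G1 X-6.76 Y-1.81 E0.6983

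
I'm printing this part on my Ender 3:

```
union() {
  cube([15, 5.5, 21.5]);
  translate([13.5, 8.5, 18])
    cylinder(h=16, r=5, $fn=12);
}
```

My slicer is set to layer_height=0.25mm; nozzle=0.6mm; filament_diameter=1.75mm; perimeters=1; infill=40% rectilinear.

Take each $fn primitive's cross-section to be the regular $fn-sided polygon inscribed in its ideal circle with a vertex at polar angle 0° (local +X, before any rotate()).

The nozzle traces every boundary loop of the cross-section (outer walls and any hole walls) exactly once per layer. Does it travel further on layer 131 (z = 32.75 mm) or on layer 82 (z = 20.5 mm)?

Layer 131 (z = 32.75): the cube is absent (z outside [0, 21.5]); the cylinder at (13.5, 8.5): section is a regular 12-gon, circumradius r=5 (perimeter = 2·12·5.000·sin(180°/12) = 31.06 mm); Taking the union: only the r=5 cylinder at (13.5, 8.5) is present, so the union is just that shape — boundary = 31.06 mm. So its perimeter = 31.06 mm. Layer 82 (z = 20.5): the cube (footprint 15×5.5) is included at this height (perimeter 41.00 mm); the r=5 cylinder at (13.5, 8.5) contributes a regular 12-gon of circumradius 5 (perimeter = 2·12·5.000·sin(180°/12) = 31.06 mm); Merging all regions: the regions partially overlap (shared area 7.75 mm²), so the edge portions inside another operand are dropped and the merged outline is re-measured after clipping — boundary = 59.11 mm. So its perimeter = 59.11 mm. Layer 82 is larger (59.11 vs 31.06 mm).

layer 82 (z = 20.5 mm)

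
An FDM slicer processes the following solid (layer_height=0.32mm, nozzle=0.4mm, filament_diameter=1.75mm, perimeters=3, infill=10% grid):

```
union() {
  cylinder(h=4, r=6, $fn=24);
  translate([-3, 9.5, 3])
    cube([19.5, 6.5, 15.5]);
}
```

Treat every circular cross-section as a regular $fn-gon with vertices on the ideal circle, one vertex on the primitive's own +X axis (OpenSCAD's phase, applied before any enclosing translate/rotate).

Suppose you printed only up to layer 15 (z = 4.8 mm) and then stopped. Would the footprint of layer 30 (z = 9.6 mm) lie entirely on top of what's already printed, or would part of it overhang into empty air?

Compare the two slices. At z = 4.8: the cylinder does not reach this height (z outside [0, 4]); the 19.5×6.5 cube at (-3, 9.5) contributes its full rectangle (area 126.75 mm²); Combining (union): only the 19.5×6.5 cube at (-3, 9.5) is present, so the union is just that shape — area = 126.75 mm². At z = 9.6: the cylinder does not reach this height (z outside [0, 4]); the 19.5×6.5 cube at (-3, 9.5) contributes its full rectangle (area 126.75 mm²); Combining (union): only the 19.5×6.5 cube at (-3, 9.5) is present, so the union is just that shape — area = 126.75 mm². Checking containment: the cross-section at z = 9.6 is a subset of the cross-section at z = 4.8.

entirely on top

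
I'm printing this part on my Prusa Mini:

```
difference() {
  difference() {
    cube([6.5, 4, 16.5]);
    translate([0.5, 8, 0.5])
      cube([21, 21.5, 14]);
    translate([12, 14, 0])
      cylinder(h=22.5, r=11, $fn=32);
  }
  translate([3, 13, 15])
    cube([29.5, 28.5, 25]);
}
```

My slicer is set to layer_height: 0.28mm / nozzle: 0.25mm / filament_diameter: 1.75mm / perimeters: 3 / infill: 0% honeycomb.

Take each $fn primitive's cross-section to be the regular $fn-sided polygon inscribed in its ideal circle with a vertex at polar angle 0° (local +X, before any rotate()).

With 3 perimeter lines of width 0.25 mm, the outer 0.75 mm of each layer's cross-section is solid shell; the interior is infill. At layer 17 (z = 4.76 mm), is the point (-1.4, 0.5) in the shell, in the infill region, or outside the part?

At z = 4.76 mm: the 6.5×4 cube contributes its full rectangle; the cube at (0.5, 8) is present — its section is the full 21×21.5 rectangle; the cylinder at (12, 14): section is a regular 32-gon, circumradius r=11; Subtracting the remaining from the first: starting from the 6.5×4 cube, the 21×21.5 cube at (0.5, 8) misses the remaining region (no effect); the r=11 cylinder at (12, 14) misses the remaining region (no effect) — 1 connected region; the cube at (3, 13) is absent (z outside [15, 40]); After the difference (first − rest): none of the subtracted shapes is present at this height, so that combined region is unchanged — 1 connected region. Overall, the cross-section is a single solid region. The nearest boundary edge runs (0.00, 0.00)→(0.00, 4.00); distance from the point to it = 1.40 mm. The point is not inside any of the regions above, so it lies outside the cross-section (1.40 mm from the nearest boundary).

outside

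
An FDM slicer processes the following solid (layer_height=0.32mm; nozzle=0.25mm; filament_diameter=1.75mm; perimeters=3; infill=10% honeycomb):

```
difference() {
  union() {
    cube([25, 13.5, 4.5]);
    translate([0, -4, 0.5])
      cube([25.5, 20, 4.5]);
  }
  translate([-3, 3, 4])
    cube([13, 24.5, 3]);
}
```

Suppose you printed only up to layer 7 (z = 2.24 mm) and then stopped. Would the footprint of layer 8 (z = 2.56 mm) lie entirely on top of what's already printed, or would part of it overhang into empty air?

entirely on top

Compare the two slices. At z = 2.24: the 25×13.5 cube contributes its full rectangle (area 337.50 mm²); the cube at (0, -4) (footprint 25.5×20) is included at this height (area 510.00 mm²); Merging all regions: the 25×13.5 cube lies entirely inside the 25.5×20 cube at (0, -4), so the union is just the 25.5×20 cube at (0, -4) — area = 510.00 mm²; the cube at (-3, 3) does not reach this height (z outside [4, 7]); Taking the first minus the rest: none of the subtracted shapes is present at this height, so that combined region is unchanged — area = 510.00 mm². At z = 2.56: the 25×13.5 cube contributes its full rectangle (area 337.50 mm²); the 25.5×20 cube at (0, -4) contributes its full rectangle (area 510.00 mm²); Combining (union): the 25×13.5 cube lies entirely inside the 25.5×20 cube at (0, -4), so the union is just the 25.5×20 cube at (0, -4) — area = 510.00 mm²; the cube at (-3, 3) is absent (z outside [4, 7]); Subtracting the remaining from the first: none of the subtracted shapes is present at this height, so that combined region is unchanged — area = 510.00 mm². Checking containment: the cross-section at z = 2.56 is a subset of the cross-section at z = 2.24.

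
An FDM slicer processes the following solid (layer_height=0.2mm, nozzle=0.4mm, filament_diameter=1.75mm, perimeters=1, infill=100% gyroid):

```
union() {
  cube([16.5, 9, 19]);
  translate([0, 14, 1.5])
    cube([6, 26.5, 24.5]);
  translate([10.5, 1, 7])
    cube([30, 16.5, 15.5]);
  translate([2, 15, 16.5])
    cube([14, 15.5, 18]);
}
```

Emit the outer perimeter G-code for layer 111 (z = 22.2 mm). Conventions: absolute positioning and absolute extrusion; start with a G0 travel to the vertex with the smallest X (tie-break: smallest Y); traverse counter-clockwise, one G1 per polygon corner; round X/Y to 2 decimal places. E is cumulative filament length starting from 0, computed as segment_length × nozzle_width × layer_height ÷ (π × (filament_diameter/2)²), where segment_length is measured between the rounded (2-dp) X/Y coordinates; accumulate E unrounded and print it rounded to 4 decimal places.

At z = 22.2 mm: the cube is not intersected at this z (z outside [0, 19]); the cube at (0, 14) (footprint 6×26.5) is included at this height; the cube at (10.5, 1) (footprint 30×16.5) is included at this height; the cube at (2, 15) (footprint 14×15.5) is included at this height; Merging all regions: the regions partially overlap (shared area 75.75 mm²), so overlapping operands fuse into one piece — 1 connected region. The outline is a single polygon with 12 vertices. Extrusion per mm of travel: 0.4 × 0.2 / (π × 0.875²) = 0.033260. Accumulating E over each segment gives final E = 5.3881.

G0 X0.00 Y14.00 Z22.20
G1 X6.00 Y14.00 E0.1996
G1 X6.00 Y15.00 E0.2328
G1 X10.50 Y15.00 E0.3825
G1 X10.50 Y1.00 E0.8481
G1 X40.50 Y1.00 E1.8459
G1 X40.50 Y17.50 E2.3947
G1 X16.00 Y17.50 E3.2096
G1 X16.00 Y30.50 E3.6420
G1 X6.00 Y30.50 E3.9746
G1 X6.00 Y40.50 E4.3072
G1 X0.00 Y40.50 E4.5067
G1 X0.00 Y14.00 E5.3881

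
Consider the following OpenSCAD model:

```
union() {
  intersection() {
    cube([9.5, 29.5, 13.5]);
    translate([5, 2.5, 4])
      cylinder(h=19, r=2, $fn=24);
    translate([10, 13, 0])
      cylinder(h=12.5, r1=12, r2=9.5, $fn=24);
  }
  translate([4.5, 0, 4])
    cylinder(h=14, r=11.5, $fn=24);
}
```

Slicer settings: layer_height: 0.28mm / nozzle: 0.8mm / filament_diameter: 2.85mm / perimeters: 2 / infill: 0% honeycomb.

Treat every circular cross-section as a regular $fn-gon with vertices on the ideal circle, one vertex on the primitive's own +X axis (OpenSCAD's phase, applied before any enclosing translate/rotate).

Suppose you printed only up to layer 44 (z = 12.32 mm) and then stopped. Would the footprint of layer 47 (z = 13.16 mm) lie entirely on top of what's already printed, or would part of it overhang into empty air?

entirely on top

Compare the two slices. At z = 12.32: the 9.5×29.5 cube contributes its full rectangle (area 280.25 mm²); the r=2 cylinder at (5, 2.5) gives a regular 24-gon of circumradius 2 (constant along its height) (area = (24/2)·2.000²·sin(360°/24) = 12.42 mm²); the cone at (10, 13) contributes a regular 24-gon of circumradius 9.536 (interpolated between r1=12 and r2=9.5 at t=0.986) (area = (24/2)·9.536²·sin(360°/24) = 282.43 mm²); Keeping only the common overlap: the r=2 cylinder at (5, 2.5) lies inside the 9.5×29.5 cube, so the common part is the r=2 cylinder at (5, 2.5) itself; the cone at (10, 13) does not overlap the running intersection (empty) — nothing remains; the r=11.5 cylinder at (4.5, 0) gives a regular 24-gon of circumradius 11.5 (constant along its height) (area = (24/2)·11.500²·sin(360°/24) = 410.75 mm²); Combining (union): only the r=11.5 cylinder at (4.5, 0) is present, so the union is just that shape — area = 410.75 mm². At z = 13.16: the 9.5×29.5 cube contributes its full rectangle (area 280.25 mm²); the r=2 cylinder at (5, 2.5) contributes a regular 24-gon of circumradius 2 (area = (24/2)·2.000²·sin(360°/24) = 12.42 mm²); the cone at (10, 13) is absent (z outside [0, 12.5]); After intersecting: at least one operand is absent at this height, so nothing remains; the r=11.5 cylinder at (4.5, 0) gives a regular 24-gon of circumradius 11.5 (constant along its height) (area = (24/2)·11.500²·sin(360°/24) = 410.75 mm²); Combining (union): only the r=11.5 cylinder at (4.5, 0) is present, so the union is just that shape — area = 410.75 mm². Checking containment: the cross-section at z = 13.16 is a subset of the cross-section at z = 12.32.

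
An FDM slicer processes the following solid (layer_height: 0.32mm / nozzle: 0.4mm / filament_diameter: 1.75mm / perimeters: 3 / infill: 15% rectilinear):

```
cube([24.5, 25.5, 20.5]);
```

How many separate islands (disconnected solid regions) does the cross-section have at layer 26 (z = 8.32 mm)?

1

At z = 8.32 mm: the 24.5×25.5 cube contributes its full rectangle. Overall, the cross-section is a single solid region. Island count = 1.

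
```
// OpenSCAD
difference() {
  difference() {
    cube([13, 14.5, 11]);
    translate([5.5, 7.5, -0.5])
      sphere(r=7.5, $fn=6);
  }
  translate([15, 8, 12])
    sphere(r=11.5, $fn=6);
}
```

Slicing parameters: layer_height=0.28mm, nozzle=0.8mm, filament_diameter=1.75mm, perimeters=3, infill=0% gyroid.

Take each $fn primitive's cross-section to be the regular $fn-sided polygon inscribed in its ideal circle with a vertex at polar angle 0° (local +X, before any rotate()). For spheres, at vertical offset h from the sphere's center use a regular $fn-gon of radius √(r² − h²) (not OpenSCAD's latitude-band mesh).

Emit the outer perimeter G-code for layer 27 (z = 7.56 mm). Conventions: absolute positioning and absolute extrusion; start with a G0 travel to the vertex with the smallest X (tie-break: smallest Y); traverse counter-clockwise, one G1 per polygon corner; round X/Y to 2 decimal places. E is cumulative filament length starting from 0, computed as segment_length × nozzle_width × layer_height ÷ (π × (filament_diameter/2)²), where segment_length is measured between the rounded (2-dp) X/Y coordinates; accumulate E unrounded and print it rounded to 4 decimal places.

At z = 7.56 mm: the cube (footprint 13×14.5) is included at this height; the sphere at (5.5, 7.5) is absent (|z−center|=8.060 > r=7.5); Subtracting the remaining from the first: none of the subtracted shapes is present at this height, so the 13×14.5 cube is unchanged — 1 connected region; the r=11.5 sphere at (15, 8) slices to a regular 6-gon of circumradius 10.608 (√(r²−h²) with h=4.44 from center); After the difference (first − rest): starting from the result so far, the r=11.5 sphere at (15, 8) partially overlaps it — only the 94.15 mm² overlap (of its 292.38 mm²) is removed, clipping the outline — 1 connected region. The outline is a single polygon with 5 vertices. Extrusion per mm of travel: 0.8 × 0.28 / (π × 0.875²) = 0.093128. Accumulating E over each segment gives final E = 4.5067.

G0 X0.00 Y0.00 Z7.56
G1 X9.01 Y0.00 E0.8391
G1 X4.39 Y8.00 E1.6994
G1 X8.14 Y14.50 E2.3983
G1 X0.00 Y14.50 E3.1563
G1 X0.00 Y0.00 E4.5067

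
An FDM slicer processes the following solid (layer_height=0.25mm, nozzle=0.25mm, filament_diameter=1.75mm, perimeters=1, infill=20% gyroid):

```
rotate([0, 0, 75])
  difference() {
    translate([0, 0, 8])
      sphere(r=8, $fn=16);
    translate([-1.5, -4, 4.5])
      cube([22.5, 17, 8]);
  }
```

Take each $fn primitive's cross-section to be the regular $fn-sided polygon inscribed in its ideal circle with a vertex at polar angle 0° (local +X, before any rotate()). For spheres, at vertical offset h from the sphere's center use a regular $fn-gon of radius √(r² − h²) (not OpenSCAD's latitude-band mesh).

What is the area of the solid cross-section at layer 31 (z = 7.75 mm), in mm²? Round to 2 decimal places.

98.85 mm²

At z = 7.75 mm: the r=8 sphere contributes a regular 16-gon of circumradius √(8²−0.25²) = 7.996 (area = (16/2)·7.996²·sin(360°/16) = 195.74 mm²); the cube at (-1.5, -4) is present — its section is the full 22.5×17 rectangle (area 382.50 mm²); After the difference (first − rest): starting from the r=8 sphere (195.74 mm²), the 22.5×17 cube at (-1.5, -4) partially overlaps it — only the 96.89 mm² overlap (of its 382.50 mm²) is removed, clipping the outline — area = 98.85 mm²; (whole slice rotated 75° about Z — lengths, areas and connectivity unchanged). Overall, the cross-section is a single solid region. Net area = 98.85 mm².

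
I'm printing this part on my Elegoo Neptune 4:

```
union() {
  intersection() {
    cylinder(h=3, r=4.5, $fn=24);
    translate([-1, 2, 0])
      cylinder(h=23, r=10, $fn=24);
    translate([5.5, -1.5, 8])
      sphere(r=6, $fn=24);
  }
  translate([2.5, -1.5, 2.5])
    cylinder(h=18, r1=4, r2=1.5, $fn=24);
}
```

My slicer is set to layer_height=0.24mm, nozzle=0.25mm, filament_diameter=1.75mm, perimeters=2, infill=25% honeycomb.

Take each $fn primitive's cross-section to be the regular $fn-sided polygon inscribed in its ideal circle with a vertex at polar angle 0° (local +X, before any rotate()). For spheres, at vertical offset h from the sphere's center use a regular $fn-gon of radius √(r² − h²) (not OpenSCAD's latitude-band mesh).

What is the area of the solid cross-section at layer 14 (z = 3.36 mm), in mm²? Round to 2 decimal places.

At z = 3.36 mm: the cylinder is absent (z outside [0, 3]); the r=10 cylinder at (-1, 2) contributes a regular 24-gon of circumradius 10 (area = (24/2)·10.000²·sin(360°/24) = 310.58 mm²); the r=6 sphere at (5.5, -1.5) contributes a regular 24-gon of circumradius √(6²−4.64²) = 3.804 (area = (24/2)·3.804²·sin(360°/24) = 44.94 mm²); Keeping only the common overlap: at least one operand is absent at this height, so nothing remains; the cone at (2.5, -1.5) contributes a regular 24-gon of circumradius 3.881 (interpolated between r1=4 and r2=1.5 at t=0.048) (area = (24/2)·3.881²·sin(360°/24) = 46.77 mm²); Taking the union: only the cone at (2.5, -1.5) is present, so the union is just that shape — area = 46.77 mm². Overall, the cross-section is a single solid region. Net area = 46.77 mm².

46.77 mm²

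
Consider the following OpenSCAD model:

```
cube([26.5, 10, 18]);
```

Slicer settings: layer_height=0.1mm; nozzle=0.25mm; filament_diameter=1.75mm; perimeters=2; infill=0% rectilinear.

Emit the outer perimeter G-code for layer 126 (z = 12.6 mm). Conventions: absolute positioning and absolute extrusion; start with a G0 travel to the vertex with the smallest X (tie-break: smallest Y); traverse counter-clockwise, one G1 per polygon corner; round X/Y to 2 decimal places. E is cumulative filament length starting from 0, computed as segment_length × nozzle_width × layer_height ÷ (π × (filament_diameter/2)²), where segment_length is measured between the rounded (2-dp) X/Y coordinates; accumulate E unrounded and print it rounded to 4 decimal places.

G0 X0.00 Y0.00 Z12.60
G1 X26.50 Y0.00 E0.2754
G1 X26.50 Y10.00 E0.3794
G1 X0.00 Y10.00 E0.6548
G1 X0.00 Y0.00 E0.7587

At z = 12.6 mm: the cube (footprint 26.5×10) is included at this height. The outline is a single polygon with 4 vertices. Extrusion per mm of travel: 0.25 × 0.1 / (π × 0.875²) = 0.010394. Accumulating E over each segment gives final E = 0.7587.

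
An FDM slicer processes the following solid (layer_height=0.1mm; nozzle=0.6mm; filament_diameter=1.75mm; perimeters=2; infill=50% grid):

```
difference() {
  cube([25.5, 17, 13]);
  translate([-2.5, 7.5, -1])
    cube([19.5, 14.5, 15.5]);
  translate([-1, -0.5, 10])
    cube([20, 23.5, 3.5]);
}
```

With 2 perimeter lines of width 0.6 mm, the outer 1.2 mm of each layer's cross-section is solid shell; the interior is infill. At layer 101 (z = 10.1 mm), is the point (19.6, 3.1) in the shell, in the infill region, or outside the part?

At z = 10.1 mm: the cube (footprint 25.5×17) is included at this height; the cube at (-2.5, 7.5) (footprint 19.5×14.5) is included at this height; the cube at (-1, -0.5) (footprint 20×23.5) is included at this height; Taking the first minus the rest: starting from the 25.5×17 cube, the 19.5×14.5 cube at (-2.5, 7.5) partially overlaps it — only the 161.50 mm² overlap (of its 282.75 mm²) is removed, clipping the outline; the 20×23.5 cube at (-1, -0.5) partially overlaps it — only the 161.50 mm² overlap (of its 470.00 mm²) is removed, clipping the outline — 1 connected region. Overall, the cross-section is a single solid region. The nearest boundary edge runs (19.00, 0.00)→(19.00, 17.00); distance from the point to it = 0.60 mm. The point is inside the cross-section, 0.60 mm from the nearest boundary — within the 1.2 mm shell band (2 × 0.6).

shell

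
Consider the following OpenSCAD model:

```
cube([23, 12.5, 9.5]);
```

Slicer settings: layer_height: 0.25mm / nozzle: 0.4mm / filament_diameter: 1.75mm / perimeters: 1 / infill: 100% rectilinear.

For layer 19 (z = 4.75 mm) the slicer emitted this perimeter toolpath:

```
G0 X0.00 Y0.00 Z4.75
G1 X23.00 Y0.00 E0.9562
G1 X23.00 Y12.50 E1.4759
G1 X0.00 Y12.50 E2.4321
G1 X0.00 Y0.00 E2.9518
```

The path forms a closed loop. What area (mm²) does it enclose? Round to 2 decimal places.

Apply the shoelace formula to the sequence of (X, Y) vertices; enclosed area = 287.50 mm².

287.50 mm²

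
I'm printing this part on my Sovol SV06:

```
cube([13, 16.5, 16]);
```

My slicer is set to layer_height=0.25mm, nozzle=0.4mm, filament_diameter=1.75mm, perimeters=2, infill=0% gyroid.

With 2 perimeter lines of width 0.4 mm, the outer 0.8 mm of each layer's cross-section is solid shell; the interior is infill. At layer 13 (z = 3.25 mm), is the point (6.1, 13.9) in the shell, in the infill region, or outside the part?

At z = 3.25 mm: the cube (footprint 13×16.5) is included at this height. Overall, the cross-section is a single solid region. The nearest boundary edge runs (13.00, 16.50)→(0.00, 16.50); distance from the point to it = 2.60 mm. The point is inside the cross-section and 2.60 mm from the nearest boundary — more than the 0.8 mm shell width (2 × 0.4), so it's in the infill interior.

infill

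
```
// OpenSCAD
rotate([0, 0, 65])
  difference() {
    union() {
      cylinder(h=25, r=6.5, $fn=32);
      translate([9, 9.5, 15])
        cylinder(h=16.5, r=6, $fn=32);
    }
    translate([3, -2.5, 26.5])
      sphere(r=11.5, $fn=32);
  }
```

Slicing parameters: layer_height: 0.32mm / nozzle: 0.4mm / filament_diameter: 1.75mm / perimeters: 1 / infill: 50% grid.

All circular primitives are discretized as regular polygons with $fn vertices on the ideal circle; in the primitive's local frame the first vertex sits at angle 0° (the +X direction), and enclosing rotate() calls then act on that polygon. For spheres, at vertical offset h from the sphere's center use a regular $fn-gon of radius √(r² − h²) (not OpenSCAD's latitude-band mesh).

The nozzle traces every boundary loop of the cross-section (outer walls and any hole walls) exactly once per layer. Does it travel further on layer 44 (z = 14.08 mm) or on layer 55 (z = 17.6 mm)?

Layer 44 (z = 14.08): the r=6.5 cylinder gives a regular 32-gon of circumradius 6.5 (constant along its height) (perimeter = 2·32·6.500·sin(180°/32) = 40.78 mm); the cylinder at (9, 9.5) does not reach this height (z outside [15, 31.5]); Taking the union: only the r=6.5 cylinder is present, so the union is just that shape — boundary = 40.78 mm; the sphere at (3, -2.5) does not reach this height (|z−center|=12.420 > r=11.5); Taking the first minus the rest: none of the subtracted shapes is present at this height, so the result so far is unchanged — boundary = 40.78 mm; (rotated 65° about Z; rotation is an isometry so areas/perimeters/island counts are preserved). So its perimeter = 40.78 mm. Layer 55 (z = 17.6): the r=6.5 cylinder gives a regular 32-gon of circumradius 6.5 (constant along its height) (perimeter = 2·32·6.500·sin(180°/32) = 40.78 mm); the r=6 cylinder at (9, 9.5) gives a regular 32-gon of circumradius 6 (constant along its height) (perimeter = 2·32·6.000·sin(180°/32) = 37.64 mm); Combining (union): the 2 present regions are separate (no shared area or edge), so areas and boundary lengths simply add and each stays a separate island — boundary = 78.41 mm; the r=11.5 sphere at (3, -2.5) contributes a regular 32-gon of circumradius √(11.5²−8.9²) = 7.283 (perimeter = 2·32·7.283·sin(180°/32) = 45.69 mm); After the difference (first − rest): starting from the result so far, the r=11.5 sphere at (3, -2.5) partially overlaps it — only the 94.69 mm² overlap (of its 165.56 mm²) is removed, clipping the outline — boundary = 75.12 mm; (rotated 65° about Z; rotation is an isometry so areas/perimeters/island counts are preserved). So its perimeter = 75.12 mm. Layer 55 is larger (75.12 vs 40.78 mm).

layer 55 (z = 17.6 mm)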